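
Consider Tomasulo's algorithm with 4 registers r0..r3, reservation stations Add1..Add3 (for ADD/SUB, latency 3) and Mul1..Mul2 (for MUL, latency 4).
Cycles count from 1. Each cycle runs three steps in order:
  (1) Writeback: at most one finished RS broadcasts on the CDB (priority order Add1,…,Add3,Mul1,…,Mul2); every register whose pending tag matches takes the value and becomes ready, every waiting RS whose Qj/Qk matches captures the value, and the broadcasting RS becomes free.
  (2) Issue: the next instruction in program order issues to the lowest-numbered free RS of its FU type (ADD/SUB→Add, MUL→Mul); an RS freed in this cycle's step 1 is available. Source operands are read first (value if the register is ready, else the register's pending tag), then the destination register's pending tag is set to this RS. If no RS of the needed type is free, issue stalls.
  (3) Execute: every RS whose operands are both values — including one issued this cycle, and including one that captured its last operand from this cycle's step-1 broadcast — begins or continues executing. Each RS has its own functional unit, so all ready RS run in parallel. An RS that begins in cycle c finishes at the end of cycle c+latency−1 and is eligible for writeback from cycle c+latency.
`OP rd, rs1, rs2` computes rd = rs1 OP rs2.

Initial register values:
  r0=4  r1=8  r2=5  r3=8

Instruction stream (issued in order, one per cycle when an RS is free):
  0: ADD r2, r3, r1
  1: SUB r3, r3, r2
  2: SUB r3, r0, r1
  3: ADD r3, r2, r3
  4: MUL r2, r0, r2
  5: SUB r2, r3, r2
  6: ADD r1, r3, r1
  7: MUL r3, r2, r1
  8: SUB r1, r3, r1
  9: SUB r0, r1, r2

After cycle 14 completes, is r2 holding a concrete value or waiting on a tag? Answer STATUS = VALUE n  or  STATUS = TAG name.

STATUS = VALUE -52

cycle 1: issue ADD r2<-Add1 // r0:4,r1:8,r2:Add1,r3:8
cycle 2: issue SUB r3<-Add2 // r0:4,r1:8,r2:Add1,r3:Add2
cycle 3: issue SUB r3<-Add3 // r0:4,r1:8,r2:Add1,r3:Add3
cycle 4: CDB Add1=16; issue ADD r3<-Add1 // r0:4,r1:8,r2:16,r3:Add1
cycle 5: issue MUL r2<-Mul1 // r0:4,r1:8,r2:Mul1,r3:Add1
cycle 6: CDB Add3=-4; issue SUB r2<-Add3 // r0:4,r1:8,r2:Add3,r3:Add1
cycle 7: CDB Add2=-8; issue ADD r1<-Add2 // r0:4,r1:Add2,r2:Add3,r3:Add1
cycle 8: issue MUL r3<-Mul2 // r0:4,r1:Add2,r2:Add3,r3:Mul2
cycle 9: CDB Add1=12; issue SUB r1<-Add1 // r0:4,r1:Add1,r2:Add3,r3:Mul2
cycle 10: CDB Mul1=64; stall // r0:4,r1:Add1,r2:Add3,r3:Mul2
cycle 11: stall // r0:4,r1:Add1,r2:Add3,r3:Mul2
cycle 12: CDB Add2=20; issue SUB r0<-Add2 // r0:Add2,r1:Add1,r2:Add3,r3:Mul2
cycle 13: CDB Add3=-52 // r0:Add2,r1:Add1,r2:-52,r3:Mul2
cycle 14: - // r0:Add2,r1:Add1,r2:-52,r3:Mul2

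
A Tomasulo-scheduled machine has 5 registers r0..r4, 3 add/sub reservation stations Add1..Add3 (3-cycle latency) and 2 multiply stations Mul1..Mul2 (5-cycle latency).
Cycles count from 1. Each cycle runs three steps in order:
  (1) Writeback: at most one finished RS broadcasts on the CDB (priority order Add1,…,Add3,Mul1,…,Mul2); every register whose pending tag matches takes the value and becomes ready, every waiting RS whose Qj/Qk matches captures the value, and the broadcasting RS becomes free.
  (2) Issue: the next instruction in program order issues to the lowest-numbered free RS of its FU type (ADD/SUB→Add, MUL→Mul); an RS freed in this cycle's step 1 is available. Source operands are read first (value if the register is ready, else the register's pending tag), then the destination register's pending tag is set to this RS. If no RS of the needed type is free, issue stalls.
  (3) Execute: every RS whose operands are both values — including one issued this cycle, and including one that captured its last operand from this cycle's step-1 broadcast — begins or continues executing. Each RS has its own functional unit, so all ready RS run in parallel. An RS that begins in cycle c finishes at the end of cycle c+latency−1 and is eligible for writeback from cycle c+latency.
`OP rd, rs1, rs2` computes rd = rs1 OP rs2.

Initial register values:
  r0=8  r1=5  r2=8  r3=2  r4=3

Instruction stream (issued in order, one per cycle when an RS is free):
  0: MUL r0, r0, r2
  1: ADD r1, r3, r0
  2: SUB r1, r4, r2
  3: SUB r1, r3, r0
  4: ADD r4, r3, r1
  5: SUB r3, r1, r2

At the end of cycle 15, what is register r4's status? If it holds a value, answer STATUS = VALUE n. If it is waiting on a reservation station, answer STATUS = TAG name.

c1: issue MUL r0<-Mul1 | r0:Mul1,r1:5,r2:8,r3:2,r4:3
c2: issue ADD r1<-Add1 | r0:Mul1,r1:Add1,r2:8,r3:2,r4:3
c3: issue SUB r1<-Add2 | r0:Mul1,r1:Add2,r2:8,r3:2,r4:3
c4: issue SUB r1<-Add3 | r0:Mul1,r1:Add3,r2:8,r3:2,r4:3
c5: stall | r0:Mul1,r1:Add3,r2:8,r3:2,r4:3
c6: CDB Add2=-5; issue ADD r4<-Add2 | r0:Mul1,r1:Add3,r2:8,r3:2,r4:Add2
c7: CDB Mul1=64; stall | r0:64,r1:Add3,r2:8,r3:2,r4:Add2
c8: stall | r0:64,r1:Add3,r2:8,r3:2,r4:Add2
c9: stall | r0:64,r1:Add3,r2:8,r3:2,r4:Add2
c10: CDB Add1=66; issue SUB r3<-Add1 | r0:64,r1:Add3,r2:8,r3:Add1,r4:Add2
c11: CDB Add3=-62 | r0:64,r1:-62,r2:8,r3:Add1,r4:Add2
c12: - | r0:64,r1:-62,r2:8,r3:Add1,r4:Add2
c13: - | r0:64,r1:-62,r2:8,r3:Add1,r4:Add2
c14: CDB Add1=-70 | r0:64,r1:-62,r2:8,r3:-70,r4:Add2
c15: CDB Add2=-60 | r0:64,r1:-62,r2:8,r3:-70,r4:-60

STATUS = VALUE -60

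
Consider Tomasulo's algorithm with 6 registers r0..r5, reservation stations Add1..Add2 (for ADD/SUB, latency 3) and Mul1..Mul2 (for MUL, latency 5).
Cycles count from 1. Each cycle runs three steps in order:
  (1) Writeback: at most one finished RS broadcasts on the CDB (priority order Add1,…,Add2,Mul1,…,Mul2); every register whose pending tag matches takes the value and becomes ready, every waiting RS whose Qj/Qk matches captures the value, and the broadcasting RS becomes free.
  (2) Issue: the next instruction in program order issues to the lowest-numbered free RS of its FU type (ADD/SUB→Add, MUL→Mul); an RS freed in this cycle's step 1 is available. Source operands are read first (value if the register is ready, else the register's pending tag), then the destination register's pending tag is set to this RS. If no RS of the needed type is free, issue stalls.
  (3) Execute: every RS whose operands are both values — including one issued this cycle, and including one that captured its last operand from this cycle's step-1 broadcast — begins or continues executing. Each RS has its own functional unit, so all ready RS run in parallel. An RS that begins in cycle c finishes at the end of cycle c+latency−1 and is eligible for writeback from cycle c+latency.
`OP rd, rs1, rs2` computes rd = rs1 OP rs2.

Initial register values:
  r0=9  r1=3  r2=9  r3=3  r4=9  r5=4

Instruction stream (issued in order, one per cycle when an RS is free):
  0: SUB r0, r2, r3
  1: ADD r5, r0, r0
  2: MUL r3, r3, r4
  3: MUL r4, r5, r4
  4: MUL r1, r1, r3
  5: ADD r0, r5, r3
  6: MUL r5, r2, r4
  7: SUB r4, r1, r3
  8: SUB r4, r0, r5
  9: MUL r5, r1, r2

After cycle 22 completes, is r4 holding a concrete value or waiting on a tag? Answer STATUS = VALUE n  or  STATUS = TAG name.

STATUS = VALUE -933

cycle 1: issue SUB r0<-Add1 // r0:Add1,r1:3,r2:9,r3:3,r4:9,r5:4
cycle 2: issue ADD r5<-Add2 // r0:Add1,r1:3,r2:9,r3:3,r4:9,r5:Add2
cycle 3: issue MUL r3<-Mul1 // r0:Add1,r1:3,r2:9,r3:Mul1,r4:9,r5:Add2
cycle 4: CDB Add1=6; issue MUL r4<-Mul2 // r0:6,r1:3,r2:9,r3:Mul1,r4:Mul2,r5:Add2
cycle 5: stall // r0:6,r1:3,r2:9,r3:Mul1,r4:Mul2,r5:Add2
cycle 6: stall // r0:6,r1:3,r2:9,r3:Mul1,r4:Mul2,r5:Add2
cycle 7: CDB Add2=12; stall // r0:6,r1:3,r2:9,r3:Mul1,r4:Mul2,r5:12
cycle 8: CDB Mul1=27; issue MUL r1<-Mul1 // r0:6,r1:Mul1,r2:9,r3:27,r4:Mul2,r5:12
cycle 9: issue ADD r0<-Add1 // r0:Add1,r1:Mul1,r2:9,r3:27,r4:Mul2,r5:12
cycle 10: stall // r0:Add1,r1:Mul1,r2:9,r3:27,r4:Mul2,r5:12
cycle 11: stall // r0:Add1,r1:Mul1,r2:9,r3:27,r4:Mul2,r5:12
cycle 12: CDB Add1=39; stall // r0:39,r1:Mul1,r2:9,r3:27,r4:Mul2,r5:12
cycle 13: CDB Mul1=81; issue MUL r5<-Mul1 // r0:39,r1:81,r2:9,r3:27,r4:Mul2,r5:Mul1
cycle 14: CDB Mul2=108; issue SUB r4<-Add1 // r0:39,r1:81,r2:9,r3:27,r4:Add1,r5:Mul1
cycle 15: issue SUB r4<-Add2 // r0:39,r1:81,r2:9,r3:27,r4:Add2,r5:Mul1
cycle 16: issue MUL r5<-Mul2 // r0:39,r1:81,r2:9,r3:27,r4:Add2,r5:Mul2
cycle 17: CDB Add1=54 // r0:39,r1:81,r2:9,r3:27,r4:Add2,r5:Mul2
cycle 18: - // r0:39,r1:81,r2:9,r3:27,r4:Add2,r5:Mul2
cycle 19: CDB Mul1=972 // r0:39,r1:81,r2:9,r3:27,r4:Add2,r5:Mul2
cycle 20: - // r0:39,r1:81,r2:9,r3:27,r4:Add2,r5:Mul2
cycle 21: CDB Mul2=729 // r0:39,r1:81,r2:9,r3:27,r4:Add2,r5:729
cycle 22: CDB Add2=-933 // r0:39,r1:81,r2:9,r3:27,r4:-933,r5:729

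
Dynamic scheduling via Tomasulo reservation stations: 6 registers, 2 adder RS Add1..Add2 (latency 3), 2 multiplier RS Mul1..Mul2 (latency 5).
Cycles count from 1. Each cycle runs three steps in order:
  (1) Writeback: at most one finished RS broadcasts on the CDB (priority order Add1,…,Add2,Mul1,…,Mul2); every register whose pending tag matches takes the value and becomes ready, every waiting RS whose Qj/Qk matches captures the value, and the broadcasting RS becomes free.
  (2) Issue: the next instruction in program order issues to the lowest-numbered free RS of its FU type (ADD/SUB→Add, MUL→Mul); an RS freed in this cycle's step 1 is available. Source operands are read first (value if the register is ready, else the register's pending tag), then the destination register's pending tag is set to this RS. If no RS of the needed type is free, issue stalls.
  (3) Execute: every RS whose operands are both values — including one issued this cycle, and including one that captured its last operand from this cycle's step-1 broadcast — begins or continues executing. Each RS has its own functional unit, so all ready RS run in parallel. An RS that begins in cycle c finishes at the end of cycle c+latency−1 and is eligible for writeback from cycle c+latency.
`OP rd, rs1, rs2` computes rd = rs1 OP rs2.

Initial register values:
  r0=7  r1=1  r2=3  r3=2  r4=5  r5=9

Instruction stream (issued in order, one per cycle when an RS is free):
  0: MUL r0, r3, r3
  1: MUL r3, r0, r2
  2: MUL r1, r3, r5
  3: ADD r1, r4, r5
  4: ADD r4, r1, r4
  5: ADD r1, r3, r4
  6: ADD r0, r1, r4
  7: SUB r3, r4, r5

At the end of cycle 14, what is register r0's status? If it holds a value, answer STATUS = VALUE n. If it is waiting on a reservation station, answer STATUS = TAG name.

STATUS = TAG Add2

cycle 1: issue MUL r0<-Mul1 // r0:Mul1,r1:1,r2:3,r3:2,r4:5,r5:9
cycle 2: issue MUL r3<-Mul2 // r0:Mul1,r1:1,r2:3,r3:Mul2,r4:5,r5:9
cycle 3: stall // r0:Mul1,r1:1,r2:3,r3:Mul2,r4:5,r5:9
cycle 4: stall // r0:Mul1,r1:1,r2:3,r3:Mul2,r4:5,r5:9
cycle 5: stall // r0:Mul1,r1:1,r2:3,r3:Mul2,r4:5,r5:9
cycle 6: CDB Mul1=4; issue MUL r1<-Mul1 // r0:4,r1:Mul1,r2:3,r3:Mul2,r4:5,r5:9
cycle 7: issue ADD r1<-Add1 // r0:4,r1:Add1,r2:3,r3:Mul2,r4:5,r5:9
cycle 8: issue ADD r4<-Add2 // r0:4,r1:Add1,r2:3,r3:Mul2,r4:Add2,r5:9
cycle 9: stall // r0:4,r1:Add1,r2:3,r3:Mul2,r4:Add2,r5:9
cycle 10: CDB Add1=14; issue ADD r1<-Add1 // r0:4,r1:Add1,r2:3,r3:Mul2,r4:Add2,r5:9
cycle 11: CDB Mul2=12; stall // r0:4,r1:Add1,r2:3,r3:12,r4:Add2,r5:9
cycle 12: stall // r0:4,r1:Add1,r2:3,r3:12,r4:Add2,r5:9
cycle 13: CDB Add2=19; issue ADD r0<-Add2 // r0:Add2,r1:Add1,r2:3,r3:12,r4:19,r5:9
cycle 14: stall // r0:Add2,r1:Add1,r2:3,r3:12,r4:19,r5:9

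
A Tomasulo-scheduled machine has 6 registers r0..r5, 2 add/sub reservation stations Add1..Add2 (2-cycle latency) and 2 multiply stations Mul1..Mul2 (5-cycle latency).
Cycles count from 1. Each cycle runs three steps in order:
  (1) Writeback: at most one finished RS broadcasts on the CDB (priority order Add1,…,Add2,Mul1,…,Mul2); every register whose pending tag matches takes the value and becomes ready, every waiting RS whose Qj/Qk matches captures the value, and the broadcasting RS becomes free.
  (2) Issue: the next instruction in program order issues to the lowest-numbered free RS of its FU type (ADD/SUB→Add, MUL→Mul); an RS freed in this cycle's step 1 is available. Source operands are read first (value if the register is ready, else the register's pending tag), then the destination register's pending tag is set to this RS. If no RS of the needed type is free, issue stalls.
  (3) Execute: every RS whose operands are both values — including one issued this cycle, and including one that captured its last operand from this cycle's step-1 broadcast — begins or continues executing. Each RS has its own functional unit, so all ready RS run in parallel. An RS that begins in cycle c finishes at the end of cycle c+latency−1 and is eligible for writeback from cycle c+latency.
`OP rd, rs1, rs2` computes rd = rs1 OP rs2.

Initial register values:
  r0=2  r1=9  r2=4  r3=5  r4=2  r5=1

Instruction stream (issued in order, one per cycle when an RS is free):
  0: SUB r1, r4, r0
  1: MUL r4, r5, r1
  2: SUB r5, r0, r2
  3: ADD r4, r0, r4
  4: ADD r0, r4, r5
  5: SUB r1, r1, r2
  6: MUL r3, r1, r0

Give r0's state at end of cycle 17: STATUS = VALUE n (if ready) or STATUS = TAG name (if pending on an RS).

STATUS = VALUE 0

c1: issue SUB r1<-Add1 | r0:2,r1:Add1,r2:4,r3:5,r4:2,r5:1
c2: issue MUL r4<-Mul1 | r0:2,r1:Add1,r2:4,r3:5,r4:Mul1,r5:1
c3: CDB Add1=0; issue SUB r5<-Add1 | r0:2,r1:0,r2:4,r3:5,r4:Mul1,r5:Add1
c4: issue ADD r4<-Add2 | r0:2,r1:0,r2:4,r3:5,r4:Add2,r5:Add1
c5: CDB Add1=-2; issue ADD r0<-Add1 | r0:Add1,r1:0,r2:4,r3:5,r4:Add2,r5:-2
c6: stall | r0:Add1,r1:0,r2:4,r3:5,r4:Add2,r5:-2
c7: stall | r0:Add1,r1:0,r2:4,r3:5,r4:Add2,r5:-2
c8: CDB Mul1=0; stall | r0:Add1,r1:0,r2:4,r3:5,r4:Add2,r5:-2
c9: stall | r0:Add1,r1:0,r2:4,r3:5,r4:Add2,r5:-2
c10: CDB Add2=2; issue SUB r1<-Add2 | r0:Add1,r1:Add2,r2:4,r3:5,r4:2,r5:-2
c11: issue MUL r3<-Mul1 | r0:Add1,r1:Add2,r2:4,r3:Mul1,r4:2,r5:-2
c12: CDB Add1=0 | r0:0,r1:Add2,r2:4,r3:Mul1,r4:2,r5:-2
c13: CDB Add2=-4 | r0:0,r1:-4,r2:4,r3:Mul1,r4:2,r5:-2
c14: - | r0:0,r1:-4,r2:4,r3:Mul1,r4:2,r5:-2
c15: - | r0:0,r1:-4,r2:4,r3:Mul1,r4:2,r5:-2
c16: - | r0:0,r1:-4,r2:4,r3:Mul1,r4:2,r5:-2
c17: - | r0:0,r1:-4,r2:4,r3:Mul1,r4:2,r5:-2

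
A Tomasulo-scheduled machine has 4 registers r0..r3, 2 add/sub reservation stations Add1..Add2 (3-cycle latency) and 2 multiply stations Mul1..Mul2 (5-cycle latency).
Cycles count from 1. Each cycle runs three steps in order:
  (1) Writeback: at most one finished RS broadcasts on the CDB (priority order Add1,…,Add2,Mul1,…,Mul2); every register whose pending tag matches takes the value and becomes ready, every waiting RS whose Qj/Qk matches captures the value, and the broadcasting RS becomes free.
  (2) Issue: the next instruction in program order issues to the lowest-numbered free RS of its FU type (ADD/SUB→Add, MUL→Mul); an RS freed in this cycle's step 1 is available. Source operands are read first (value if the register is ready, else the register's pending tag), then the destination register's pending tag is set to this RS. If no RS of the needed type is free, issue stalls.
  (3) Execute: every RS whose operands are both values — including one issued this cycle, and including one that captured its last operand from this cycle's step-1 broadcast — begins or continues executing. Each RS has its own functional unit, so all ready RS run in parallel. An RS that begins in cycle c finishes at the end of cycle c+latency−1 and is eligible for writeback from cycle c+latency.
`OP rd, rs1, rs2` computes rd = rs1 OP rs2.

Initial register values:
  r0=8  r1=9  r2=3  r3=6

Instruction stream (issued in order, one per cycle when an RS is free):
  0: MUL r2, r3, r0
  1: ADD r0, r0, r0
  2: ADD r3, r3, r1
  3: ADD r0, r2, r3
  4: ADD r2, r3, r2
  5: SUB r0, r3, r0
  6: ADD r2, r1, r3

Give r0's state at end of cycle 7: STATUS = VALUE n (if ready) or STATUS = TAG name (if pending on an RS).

STATUS = TAG Add1

c1: issue MUL r2<-Mul1 | r0:8,r1:9,r2:Mul1,r3:6
c2: issue ADD r0<-Add1 | r0:Add1,r1:9,r2:Mul1,r3:6
c3: issue ADD r3<-Add2 | r0:Add1,r1:9,r2:Mul1,r3:Add2
c4: stall | r0:Add1,r1:9,r2:Mul1,r3:Add2
c5: CDB Add1=16; issue ADD r0<-Add1 | r0:Add1,r1:9,r2:Mul1,r3:Add2
c6: CDB Add2=15; issue ADD r2<-Add2 | r0:Add1,r1:9,r2:Add2,r3:15
c7: CDB Mul1=48; stall | r0:Add1,r1:9,r2:Add2,r3:15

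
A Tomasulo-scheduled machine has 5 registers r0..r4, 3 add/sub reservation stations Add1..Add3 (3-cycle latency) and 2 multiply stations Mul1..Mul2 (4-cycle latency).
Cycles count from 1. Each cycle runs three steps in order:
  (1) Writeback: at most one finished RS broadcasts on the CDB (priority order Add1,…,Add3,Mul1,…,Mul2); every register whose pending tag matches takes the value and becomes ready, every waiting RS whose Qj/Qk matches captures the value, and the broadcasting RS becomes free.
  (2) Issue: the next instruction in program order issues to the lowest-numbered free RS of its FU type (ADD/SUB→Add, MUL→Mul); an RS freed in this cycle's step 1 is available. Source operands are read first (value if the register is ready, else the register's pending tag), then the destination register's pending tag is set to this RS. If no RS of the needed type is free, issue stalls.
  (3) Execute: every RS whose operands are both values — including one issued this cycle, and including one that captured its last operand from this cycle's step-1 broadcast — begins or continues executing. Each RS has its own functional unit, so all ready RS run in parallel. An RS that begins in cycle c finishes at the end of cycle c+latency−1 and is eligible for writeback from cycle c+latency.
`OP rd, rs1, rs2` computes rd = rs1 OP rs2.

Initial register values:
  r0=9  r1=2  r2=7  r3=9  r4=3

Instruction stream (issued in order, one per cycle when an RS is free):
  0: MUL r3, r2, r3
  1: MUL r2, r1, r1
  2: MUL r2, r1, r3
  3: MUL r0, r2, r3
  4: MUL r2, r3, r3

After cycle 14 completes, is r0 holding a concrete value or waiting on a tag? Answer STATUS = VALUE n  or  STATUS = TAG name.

c1: issue MUL r3<-Mul1 | r0:9,r1:2,r2:7,r3:Mul1,r4:3
c2: issue MUL r2<-Mul2 | r0:9,r1:2,r2:Mul2,r3:Mul1,r4:3
c3: stall | r0:9,r1:2,r2:Mul2,r3:Mul1,r4:3
c4: stall | r0:9,r1:2,r2:Mul2,r3:Mul1,r4:3
c5: CDB Mul1=63; issue MUL r2<-Mul1 | r0:9,r1:2,r2:Mul1,r3:63,r4:3
c6: CDB Mul2=4; issue MUL r0<-Mul2 | r0:Mul2,r1:2,r2:Mul1,r3:63,r4:3
c7: stall | r0:Mul2,r1:2,r2:Mul1,r3:63,r4:3
c8: stall | r0:Mul2,r1:2,r2:Mul1,r3:63,r4:3
c9: CDB Mul1=126; issue MUL r2<-Mul1 | r0:Mul2,r1:2,r2:Mul1,r3:63,r4:3
c10: - | r0:Mul2,r1:2,r2:Mul1,r3:63,r4:3
c11: - | r0:Mul2,r1:2,r2:Mul1,r3:63,r4:3
c12: - | r0:Mul2,r1:2,r2:Mul1,r3:63,r4:3
c13: CDB Mul1=3969 | r0:Mul2,r1:2,r2:3969,r3:63,r4:3
c14: CDB Mul2=7938 | r0:7938,r1:2,r2:3969,r3:63,r4:3

STATUS = VALUE 7938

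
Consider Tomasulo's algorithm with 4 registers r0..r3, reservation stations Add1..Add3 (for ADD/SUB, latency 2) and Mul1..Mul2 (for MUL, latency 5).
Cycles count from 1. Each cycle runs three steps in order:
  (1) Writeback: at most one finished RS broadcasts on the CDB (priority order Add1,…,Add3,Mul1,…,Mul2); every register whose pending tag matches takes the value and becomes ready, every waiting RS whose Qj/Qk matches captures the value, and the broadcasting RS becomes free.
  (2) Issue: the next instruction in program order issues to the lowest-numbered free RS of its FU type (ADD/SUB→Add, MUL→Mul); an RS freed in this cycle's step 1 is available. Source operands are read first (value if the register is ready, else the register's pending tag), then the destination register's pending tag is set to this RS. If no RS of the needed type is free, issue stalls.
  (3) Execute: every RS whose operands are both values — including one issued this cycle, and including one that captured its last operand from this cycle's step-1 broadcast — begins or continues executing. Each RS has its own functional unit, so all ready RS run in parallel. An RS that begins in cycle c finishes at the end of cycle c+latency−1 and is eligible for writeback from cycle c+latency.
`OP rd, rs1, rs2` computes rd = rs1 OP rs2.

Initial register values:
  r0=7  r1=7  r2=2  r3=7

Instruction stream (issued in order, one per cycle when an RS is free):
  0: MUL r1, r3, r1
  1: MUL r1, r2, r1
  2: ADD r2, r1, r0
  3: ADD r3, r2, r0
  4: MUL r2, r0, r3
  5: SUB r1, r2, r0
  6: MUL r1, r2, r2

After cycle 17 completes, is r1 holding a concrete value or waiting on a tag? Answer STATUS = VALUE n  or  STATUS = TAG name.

STATUS = TAG Mul2

cycle 1: issue MUL r1<-Mul1 // r0:7,r1:Mul1,r2:2,r3:7
cycle 2: issue MUL r1<-Mul2 // r0:7,r1:Mul2,r2:2,r3:7
cycle 3: issue ADD r2<-Add1 // r0:7,r1:Mul2,r2:Add1,r3:7
cycle 4: issue ADD r3<-Add2 // r0:7,r1:Mul2,r2:Add1,r3:Add2
cycle 5: stall // r0:7,r1:Mul2,r2:Add1,r3:Add2
cycle 6: CDB Mul1=49; issue MUL r2<-Mul1 // r0:7,r1:Mul2,r2:Mul1,r3:Add2
cycle 7: issue SUB r1<-Add3 // r0:7,r1:Add3,r2:Mul1,r3:Add2
cycle 8: stall // r0:7,r1:Add3,r2:Mul1,r3:Add2
cycle 9: stall // r0:7,r1:Add3,r2:Mul1,r3:Add2
cycle 10: stall // r0:7,r1:Add3,r2:Mul1,r3:Add2
cycle 11: CDB Mul2=98; issue MUL r1<-Mul2 // r0:7,r1:Mul2,r2:Mul1,r3:Add2
cycle 12: - // r0:7,r1:Mul2,r2:Mul1,r3:Add2
cycle 13: CDB Add1=105 // r0:7,r1:Mul2,r2:Mul1,r3:Add2
cycle 14: - // r0:7,r1:Mul2,r2:Mul1,r3:Add2
cycle 15: CDB Add2=112 // r0:7,r1:Mul2,r2:Mul1,r3:112
cycle 16: - // r0:7,r1:Mul2,r2:Mul1,r3:112
cycle 17: - // r0:7,r1:Mul2,r2:Mul1,r3:112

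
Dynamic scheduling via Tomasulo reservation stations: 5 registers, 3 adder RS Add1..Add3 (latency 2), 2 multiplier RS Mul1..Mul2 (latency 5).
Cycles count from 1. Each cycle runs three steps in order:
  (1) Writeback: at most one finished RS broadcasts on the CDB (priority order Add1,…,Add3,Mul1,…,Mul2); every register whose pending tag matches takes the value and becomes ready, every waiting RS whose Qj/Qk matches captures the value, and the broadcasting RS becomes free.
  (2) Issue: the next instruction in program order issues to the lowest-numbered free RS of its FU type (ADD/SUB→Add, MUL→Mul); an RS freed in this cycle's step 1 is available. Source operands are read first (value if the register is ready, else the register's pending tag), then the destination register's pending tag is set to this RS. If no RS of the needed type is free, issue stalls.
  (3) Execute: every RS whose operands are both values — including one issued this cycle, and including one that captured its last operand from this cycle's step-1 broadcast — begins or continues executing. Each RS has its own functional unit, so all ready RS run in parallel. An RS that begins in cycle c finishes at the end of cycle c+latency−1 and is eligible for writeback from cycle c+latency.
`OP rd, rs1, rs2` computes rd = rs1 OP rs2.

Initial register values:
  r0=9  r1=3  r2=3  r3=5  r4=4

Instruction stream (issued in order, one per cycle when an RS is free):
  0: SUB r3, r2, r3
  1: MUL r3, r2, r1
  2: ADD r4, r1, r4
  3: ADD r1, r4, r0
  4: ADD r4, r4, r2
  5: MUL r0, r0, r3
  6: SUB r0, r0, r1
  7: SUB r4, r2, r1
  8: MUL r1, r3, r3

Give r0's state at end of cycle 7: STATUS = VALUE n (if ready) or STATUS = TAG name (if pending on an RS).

c1: issue SUB r3<-Add1 | r0:9,r1:3,r2:3,r3:Add1,r4:4
c2: issue MUL r3<-Mul1 | r0:9,r1:3,r2:3,r3:Mul1,r4:4
c3: CDB Add1=-2; issue ADD r4<-Add1 | r0:9,r1:3,r2:3,r3:Mul1,r4:Add1
c4: issue ADD r1<-Add2 | r0:9,r1:Add2,r2:3,r3:Mul1,r4:Add1
c5: CDB Add1=7; issue ADD r4<-Add1 | r0:9,r1:Add2,r2:3,r3:Mul1,r4:Add1
c6: issue MUL r0<-Mul2 | r0:Mul2,r1:Add2,r2:3,r3:Mul1,r4:Add1
c7: CDB Add1=10; issue SUB r0<-Add1 | r0:Add1,r1:Add2,r2:3,r3:Mul1,r4:10

STATUS = TAG Add1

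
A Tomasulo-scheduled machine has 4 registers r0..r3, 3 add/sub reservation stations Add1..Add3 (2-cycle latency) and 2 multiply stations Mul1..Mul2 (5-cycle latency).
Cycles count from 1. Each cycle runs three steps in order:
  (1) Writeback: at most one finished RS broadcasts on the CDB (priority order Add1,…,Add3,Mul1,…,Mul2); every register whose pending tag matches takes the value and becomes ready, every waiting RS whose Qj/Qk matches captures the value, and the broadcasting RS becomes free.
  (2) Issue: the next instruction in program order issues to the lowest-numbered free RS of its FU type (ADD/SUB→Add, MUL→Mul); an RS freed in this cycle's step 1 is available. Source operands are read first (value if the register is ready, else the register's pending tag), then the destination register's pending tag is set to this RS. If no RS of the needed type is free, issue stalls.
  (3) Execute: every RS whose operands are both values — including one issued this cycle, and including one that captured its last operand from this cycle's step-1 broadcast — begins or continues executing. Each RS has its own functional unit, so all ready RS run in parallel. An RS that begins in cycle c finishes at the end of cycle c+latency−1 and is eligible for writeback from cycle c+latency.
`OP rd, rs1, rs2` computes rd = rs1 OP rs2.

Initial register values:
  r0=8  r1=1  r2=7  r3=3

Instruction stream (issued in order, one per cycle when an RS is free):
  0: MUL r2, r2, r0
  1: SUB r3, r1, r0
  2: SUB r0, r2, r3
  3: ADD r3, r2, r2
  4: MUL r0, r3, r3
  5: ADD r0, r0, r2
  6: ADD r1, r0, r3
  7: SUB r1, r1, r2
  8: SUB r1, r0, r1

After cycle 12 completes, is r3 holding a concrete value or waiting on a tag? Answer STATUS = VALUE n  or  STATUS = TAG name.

  c1: issue MUL r2<-Mul1  regs: r0:8,r1:1,r2:Mul1,r3:3
  c2: issue SUB r3<-Add1  regs: r0:8,r1:1,r2:Mul1,r3:Add1
  c3: issue SUB r0<-Add2  regs: r0:Add2,r1:1,r2:Mul1,r3:Add1
  c4: CDB Add1=-7; issue ADD r3<-Add1  regs: r0:Add2,r1:1,r2:Mul1,r3:Add1
  c5: issue MUL r0<-Mul2  regs: r0:Mul2,r1:1,r2:Mul1,r3:Add1
  c6: CDB Mul1=56; issue ADD r0<-Add3  regs: r0:Add3,r1:1,r2:56,r3:Add1
  c7: stall  regs: r0:Add3,r1:1,r2:56,r3:Add1
  c8: CDB Add1=112; issue ADD r1<-Add1  regs: r0:Add3,r1:Add1,r2:56,r3:112
  c9: CDB Add2=63; issue SUB r1<-Add2  regs: r0:Add3,r1:Add2,r2:56,r3:112
  c10: stall  regs: r0:Add3,r1:Add2,r2:56,r3:112
  c11: stall  regs: r0:Add3,r1:Add2,r2:56,r3:112
  c12: stall  regs: r0:Add3,r1:Add2,r2:56,r3:112

STATUS = VALUE 112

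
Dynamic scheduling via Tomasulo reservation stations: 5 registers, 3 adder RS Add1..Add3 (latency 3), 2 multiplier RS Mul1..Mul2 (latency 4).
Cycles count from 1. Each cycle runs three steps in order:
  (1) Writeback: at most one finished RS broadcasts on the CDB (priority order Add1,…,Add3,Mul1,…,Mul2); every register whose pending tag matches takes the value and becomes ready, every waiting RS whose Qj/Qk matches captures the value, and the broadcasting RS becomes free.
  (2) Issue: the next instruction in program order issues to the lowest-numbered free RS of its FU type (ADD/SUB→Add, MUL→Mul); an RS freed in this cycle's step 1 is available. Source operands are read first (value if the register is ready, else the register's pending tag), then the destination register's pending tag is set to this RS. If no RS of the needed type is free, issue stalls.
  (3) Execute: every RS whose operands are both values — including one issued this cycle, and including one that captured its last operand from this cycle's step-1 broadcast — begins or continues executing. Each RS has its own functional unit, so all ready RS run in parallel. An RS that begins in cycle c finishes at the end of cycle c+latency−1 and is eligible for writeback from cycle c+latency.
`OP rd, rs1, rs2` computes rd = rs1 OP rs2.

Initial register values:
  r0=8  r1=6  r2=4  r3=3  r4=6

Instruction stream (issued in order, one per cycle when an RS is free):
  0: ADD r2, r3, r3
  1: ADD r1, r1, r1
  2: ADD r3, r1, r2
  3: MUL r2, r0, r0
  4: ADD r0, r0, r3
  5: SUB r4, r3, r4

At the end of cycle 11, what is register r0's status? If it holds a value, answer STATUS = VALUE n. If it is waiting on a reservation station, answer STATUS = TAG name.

STATUS = VALUE 26

c1: issue ADD r2<-Add1 | r0:8,r1:6,r2:Add1,r3:3,r4:6
c2: issue ADD r1<-Add2 | r0:8,r1:Add2,r2:Add1,r3:3,r4:6
c3: issue ADD r3<-Add3 | r0:8,r1:Add2,r2:Add1,r3:Add3,r4:6
c4: CDB Add1=6; issue MUL r2<-Mul1 | r0:8,r1:Add2,r2:Mul1,r3:Add3,r4:6
c5: CDB Add2=12; issue ADD r0<-Add1 | r0:Add1,r1:12,r2:Mul1,r3:Add3,r4:6
c6: issue SUB r4<-Add2 | r0:Add1,r1:12,r2:Mul1,r3:Add3,r4:Add2
c7: - | r0:Add1,r1:12,r2:Mul1,r3:Add3,r4:Add2
c8: CDB Add3=18 | r0:Add1,r1:12,r2:Mul1,r3:18,r4:Add2
c9: CDB Mul1=64 | r0:Add1,r1:12,r2:64,r3:18,r4:Add2
c10: - | r0:Add1,r1:12,r2:64,r3:18,r4:Add2
c11: CDB Add1=26 | r0:26,r1:12,r2:64,r3:18,r4:Add2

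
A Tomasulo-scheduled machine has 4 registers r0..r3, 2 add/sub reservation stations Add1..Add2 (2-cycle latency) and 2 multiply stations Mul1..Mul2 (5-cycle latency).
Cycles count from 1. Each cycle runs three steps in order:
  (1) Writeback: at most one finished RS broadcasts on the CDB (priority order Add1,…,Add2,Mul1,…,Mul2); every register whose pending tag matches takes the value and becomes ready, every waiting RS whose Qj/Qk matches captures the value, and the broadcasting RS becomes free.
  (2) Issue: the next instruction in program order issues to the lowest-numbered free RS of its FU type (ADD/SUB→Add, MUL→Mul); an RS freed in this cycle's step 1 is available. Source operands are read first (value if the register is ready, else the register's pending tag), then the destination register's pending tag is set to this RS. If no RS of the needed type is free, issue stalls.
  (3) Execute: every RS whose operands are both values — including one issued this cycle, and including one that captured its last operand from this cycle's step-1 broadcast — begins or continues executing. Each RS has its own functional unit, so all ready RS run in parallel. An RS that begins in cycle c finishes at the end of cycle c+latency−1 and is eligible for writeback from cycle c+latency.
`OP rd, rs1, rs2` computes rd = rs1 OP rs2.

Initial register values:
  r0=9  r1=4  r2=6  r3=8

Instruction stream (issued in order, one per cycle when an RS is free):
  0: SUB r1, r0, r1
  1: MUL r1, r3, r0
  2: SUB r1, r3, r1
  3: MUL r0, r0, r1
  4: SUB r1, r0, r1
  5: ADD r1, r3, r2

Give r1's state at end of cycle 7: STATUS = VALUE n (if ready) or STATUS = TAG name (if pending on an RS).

STATUS = TAG Add2

cycle 1: issue SUB r1<-Add1 // r0:9,r1:Add1,r2:6,r3:8
cycle 2: issue MUL r1<-Mul1 // r0:9,r1:Mul1,r2:6,r3:8
cycle 3: CDB Add1=5; issue SUB r1<-Add1 // r0:9,r1:Add1,r2:6,r3:8
cycle 4: issue MUL r0<-Mul2 // r0:Mul2,r1:Add1,r2:6,r3:8
cycle 5: issue SUB r1<-Add2 // r0:Mul2,r1:Add2,r2:6,r3:8
cycle 6: stall // r0:Mul2,r1:Add2,r2:6,r3:8
cycle 7: CDB Mul1=72; stall // r0:Mul2,r1:Add2,r2:6,r3:8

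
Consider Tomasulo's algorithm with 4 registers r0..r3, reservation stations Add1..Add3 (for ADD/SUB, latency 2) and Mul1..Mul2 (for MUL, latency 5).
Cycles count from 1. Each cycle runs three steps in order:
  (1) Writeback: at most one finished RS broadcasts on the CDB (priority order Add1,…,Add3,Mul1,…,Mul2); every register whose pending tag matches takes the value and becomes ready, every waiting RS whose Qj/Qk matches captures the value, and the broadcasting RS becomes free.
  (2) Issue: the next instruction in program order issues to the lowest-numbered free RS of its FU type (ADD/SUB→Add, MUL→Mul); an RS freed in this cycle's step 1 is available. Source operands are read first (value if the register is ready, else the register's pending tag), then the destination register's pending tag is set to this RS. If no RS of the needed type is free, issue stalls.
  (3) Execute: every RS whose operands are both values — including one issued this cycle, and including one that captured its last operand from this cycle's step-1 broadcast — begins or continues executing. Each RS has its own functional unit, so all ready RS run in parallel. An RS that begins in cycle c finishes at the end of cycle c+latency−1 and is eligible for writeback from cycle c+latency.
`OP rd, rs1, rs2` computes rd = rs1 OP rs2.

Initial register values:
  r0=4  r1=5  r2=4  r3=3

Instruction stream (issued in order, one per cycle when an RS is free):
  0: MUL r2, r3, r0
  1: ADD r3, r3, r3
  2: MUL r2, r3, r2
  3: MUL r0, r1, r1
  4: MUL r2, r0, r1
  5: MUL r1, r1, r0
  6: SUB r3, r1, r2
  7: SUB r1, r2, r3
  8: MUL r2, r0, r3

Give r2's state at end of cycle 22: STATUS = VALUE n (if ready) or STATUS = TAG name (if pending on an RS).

STATUS = TAG Mul1

  c1: issue MUL r2<-Mul1  regs: r0:4,r1:5,r2:Mul1,r3:3
  c2: issue ADD r3<-Add1  regs: r0:4,r1:5,r2:Mul1,r3:Add1
  c3: issue MUL r2<-Mul2  regs: r0:4,r1:5,r2:Mul2,r3:Add1
  c4: CDB Add1=6; stall  regs: r0:4,r1:5,r2:Mul2,r3:6
  c5: stall  regs: r0:4,r1:5,r2:Mul2,r3:6
  c6: CDB Mul1=12; issue MUL r0<-Mul1  regs: r0:Mul1,r1:5,r2:Mul2,r3:6
  c7: stall  regs: r0:Mul1,r1:5,r2:Mul2,r3:6
  c8: stall  regs: r0:Mul1,r1:5,r2:Mul2,r3:6
  c9: stall  regs: r0:Mul1,r1:5,r2:Mul2,r3:6
  c10: stall  regs: r0:Mul1,r1:5,r2:Mul2,r3:6
  c11: CDB Mul1=25; issue MUL r2<-Mul1  regs: r0:25,r1:5,r2:Mul1,r3:6
  c12: CDB Mul2=72; issue MUL r1<-Mul2  regs: r0:25,r1:Mul2,r2:Mul1,r3:6
  c13: issue SUB r3<-Add1  regs: r0:25,r1:Mul2,r2:Mul1,r3:Add1
  c14: issue SUB r1<-Add2  regs: r0:25,r1:Add2,r2:Mul1,r3:Add1
  c15: stall  regs: r0:25,r1:Add2,r2:Mul1,r3:Add1
  c16: CDB Mul1=125; issue MUL r2<-Mul1  regs: r0:25,r1:Add2,r2:Mul1,r3:Add1
  c17: CDB Mul2=125  regs: r0:25,r1:Add2,r2:Mul1,r3:Add1
  c18: -  regs: r0:25,r1:Add2,r2:Mul1,r3:Add1
  c19: CDB Add1=0  regs: r0:25,r1:Add2,r2:Mul1,r3:0
  c20: -  regs: r0:25,r1:Add2,r2:Mul1,r3:0
  c21: CDB Add2=125  regs: r0:25,r1:125,r2:Mul1,r3:0
  c22: -  regs: r0:25,r1:125,r2:Mul1,r3:0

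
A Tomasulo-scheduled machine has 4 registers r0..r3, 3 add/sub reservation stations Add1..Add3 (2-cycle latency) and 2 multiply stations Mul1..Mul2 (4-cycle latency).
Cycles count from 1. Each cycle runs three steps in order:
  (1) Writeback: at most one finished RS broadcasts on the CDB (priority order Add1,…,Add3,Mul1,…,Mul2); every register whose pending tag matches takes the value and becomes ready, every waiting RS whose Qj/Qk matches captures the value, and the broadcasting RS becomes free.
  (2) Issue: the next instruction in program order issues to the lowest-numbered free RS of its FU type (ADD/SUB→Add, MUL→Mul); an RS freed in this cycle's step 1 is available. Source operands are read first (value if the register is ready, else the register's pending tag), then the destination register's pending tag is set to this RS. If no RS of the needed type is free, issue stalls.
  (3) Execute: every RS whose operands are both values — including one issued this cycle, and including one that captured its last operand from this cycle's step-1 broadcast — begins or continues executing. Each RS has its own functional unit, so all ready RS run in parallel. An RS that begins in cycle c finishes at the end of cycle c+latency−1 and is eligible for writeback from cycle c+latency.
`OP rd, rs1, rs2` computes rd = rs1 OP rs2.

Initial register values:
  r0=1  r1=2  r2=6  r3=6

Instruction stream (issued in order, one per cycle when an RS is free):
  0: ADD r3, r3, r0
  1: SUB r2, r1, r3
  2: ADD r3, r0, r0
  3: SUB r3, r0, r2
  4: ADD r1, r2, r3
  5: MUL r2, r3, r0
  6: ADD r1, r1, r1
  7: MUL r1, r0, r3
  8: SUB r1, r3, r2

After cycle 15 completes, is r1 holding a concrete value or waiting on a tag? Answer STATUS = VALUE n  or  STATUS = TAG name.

cycle 1: issue ADD r3<-Add1 // r0:1,r1:2,r2:6,r3:Add1
cycle 2: issue SUB r2<-Add2 // r0:1,r1:2,r2:Add2,r3:Add1
cycle 3: CDB Add1=7; issue ADD r3<-Add1 // r0:1,r1:2,r2:Add2,r3:Add1
cycle 4: issue SUB r3<-Add3 // r0:1,r1:2,r2:Add2,r3:Add3
cycle 5: CDB Add1=2; issue ADD r1<-Add1 // r0:1,r1:Add1,r2:Add2,r3:Add3
cycle 6: CDB Add2=-5; issue MUL r2<-Mul1 // r0:1,r1:Add1,r2:Mul1,r3:Add3
cycle 7: issue ADD r1<-Add2 // r0:1,r1:Add2,r2:Mul1,r3:Add3
cycle 8: CDB Add3=6; issue MUL r1<-Mul2 // r0:1,r1:Mul2,r2:Mul1,r3:6
cycle 9: issue SUB r1<-Add3 // r0:1,r1:Add3,r2:Mul1,r3:6
cycle 10: CDB Add1=1 // r0:1,r1:Add3,r2:Mul1,r3:6
cycle 11: - // r0:1,r1:Add3,r2:Mul1,r3:6
cycle 12: CDB Add2=2 // r0:1,r1:Add3,r2:Mul1,r3:6
cycle 13: CDB Mul1=6 // r0:1,r1:Add3,r2:6,r3:6
cycle 14: CDB Mul2=6 // r0:1,r1:Add3,r2:6,r3:6
cycle 15: CDB Add3=0 // r0:1,r1:0,r2:6,r3:6

STATUS = VALUE 0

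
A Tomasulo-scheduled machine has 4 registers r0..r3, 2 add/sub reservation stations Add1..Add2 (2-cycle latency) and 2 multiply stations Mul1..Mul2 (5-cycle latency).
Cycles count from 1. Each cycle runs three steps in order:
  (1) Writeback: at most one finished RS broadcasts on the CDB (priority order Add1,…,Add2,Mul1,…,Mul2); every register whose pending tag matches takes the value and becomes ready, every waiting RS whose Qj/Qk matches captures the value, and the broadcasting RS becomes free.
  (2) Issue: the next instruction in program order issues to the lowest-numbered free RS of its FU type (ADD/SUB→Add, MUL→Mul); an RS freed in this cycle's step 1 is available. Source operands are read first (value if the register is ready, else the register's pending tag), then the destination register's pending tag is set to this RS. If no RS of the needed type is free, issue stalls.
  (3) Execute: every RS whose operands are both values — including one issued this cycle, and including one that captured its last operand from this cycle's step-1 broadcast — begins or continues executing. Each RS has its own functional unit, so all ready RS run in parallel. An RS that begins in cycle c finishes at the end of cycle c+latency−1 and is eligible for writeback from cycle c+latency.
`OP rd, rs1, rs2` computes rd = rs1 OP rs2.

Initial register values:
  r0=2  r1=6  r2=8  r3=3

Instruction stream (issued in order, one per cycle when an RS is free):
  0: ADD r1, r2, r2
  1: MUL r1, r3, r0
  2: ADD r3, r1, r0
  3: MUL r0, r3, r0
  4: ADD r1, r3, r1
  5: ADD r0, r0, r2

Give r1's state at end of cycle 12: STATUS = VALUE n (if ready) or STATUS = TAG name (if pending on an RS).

STATUS = VALUE 14

c1: issue ADD r1<-Add1 | r0:2,r1:Add1,r2:8,r3:3
c2: issue MUL r1<-Mul1 | r0:2,r1:Mul1,r2:8,r3:3
c3: CDB Add1=16; issue ADD r3<-Add1 | r0:2,r1:Mul1,r2:8,r3:Add1
c4: issue MUL r0<-Mul2 | r0:Mul2,r1:Mul1,r2:8,r3:Add1
c5: issue ADD r1<-Add2 | r0:Mul2,r1:Add2,r2:8,r3:Add1
c6: stall | r0:Mul2,r1:Add2,r2:8,r3:Add1
c7: CDB Mul1=6; stall | r0:Mul2,r1:Add2,r2:8,r3:Add1
c8: stall | r0:Mul2,r1:Add2,r2:8,r3:Add1
c9: CDB Add1=8; issue ADD r0<-Add1 | r0:Add1,r1:Add2,r2:8,r3:8
c10: - | r0:Add1,r1:Add2,r2:8,r3:8
c11: CDB Add2=14 | r0:Add1,r1:14,r2:8,r3:8
c12: - | r0:Add1,r1:14,r2:8,r3:8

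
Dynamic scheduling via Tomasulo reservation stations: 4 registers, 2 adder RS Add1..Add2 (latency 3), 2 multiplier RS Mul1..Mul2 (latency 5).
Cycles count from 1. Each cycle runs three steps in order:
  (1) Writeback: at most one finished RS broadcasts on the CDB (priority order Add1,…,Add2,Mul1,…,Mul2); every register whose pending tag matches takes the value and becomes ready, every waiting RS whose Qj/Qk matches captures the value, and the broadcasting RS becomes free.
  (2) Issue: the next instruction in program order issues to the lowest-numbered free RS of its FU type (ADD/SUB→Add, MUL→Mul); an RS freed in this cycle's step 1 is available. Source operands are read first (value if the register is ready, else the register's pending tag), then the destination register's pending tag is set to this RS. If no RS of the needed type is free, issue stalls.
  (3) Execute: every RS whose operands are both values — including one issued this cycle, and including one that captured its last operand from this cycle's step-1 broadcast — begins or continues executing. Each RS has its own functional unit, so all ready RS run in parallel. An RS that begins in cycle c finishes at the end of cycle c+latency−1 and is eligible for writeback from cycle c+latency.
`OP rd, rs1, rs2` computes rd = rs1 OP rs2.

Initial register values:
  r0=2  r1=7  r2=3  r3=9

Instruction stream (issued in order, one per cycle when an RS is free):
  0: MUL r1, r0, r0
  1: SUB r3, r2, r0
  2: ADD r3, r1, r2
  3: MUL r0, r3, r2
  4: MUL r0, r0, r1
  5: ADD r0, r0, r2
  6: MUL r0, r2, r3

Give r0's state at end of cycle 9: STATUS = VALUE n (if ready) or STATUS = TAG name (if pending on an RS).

STATUS = TAG Add1

  c1: issue MUL r1<-Mul1  regs: r0:2,r1:Mul1,r2:3,r3:9
  c2: issue SUB r3<-Add1  regs: r0:2,r1:Mul1,r2:3,r3:Add1
  c3: issue ADD r3<-Add2  regs: r0:2,r1:Mul1,r2:3,r3:Add2
  c4: issue MUL r0<-Mul2  regs: r0:Mul2,r1:Mul1,r2:3,r3:Add2
  c5: CDB Add1=1; stall  regs: r0:Mul2,r1:Mul1,r2:3,r3:Add2
  c6: CDB Mul1=4; issue MUL r0<-Mul1  regs: r0:Mul1,r1:4,r2:3,r3:Add2
  c7: issue ADD r0<-Add1  regs: r0:Add1,r1:4,r2:3,r3:Add2
  c8: stall  regs: r0:Add1,r1:4,r2:3,r3:Add2
  c9: CDB Add2=7; stall  regs: r0:Add1,r1:4,r2:3,r3:7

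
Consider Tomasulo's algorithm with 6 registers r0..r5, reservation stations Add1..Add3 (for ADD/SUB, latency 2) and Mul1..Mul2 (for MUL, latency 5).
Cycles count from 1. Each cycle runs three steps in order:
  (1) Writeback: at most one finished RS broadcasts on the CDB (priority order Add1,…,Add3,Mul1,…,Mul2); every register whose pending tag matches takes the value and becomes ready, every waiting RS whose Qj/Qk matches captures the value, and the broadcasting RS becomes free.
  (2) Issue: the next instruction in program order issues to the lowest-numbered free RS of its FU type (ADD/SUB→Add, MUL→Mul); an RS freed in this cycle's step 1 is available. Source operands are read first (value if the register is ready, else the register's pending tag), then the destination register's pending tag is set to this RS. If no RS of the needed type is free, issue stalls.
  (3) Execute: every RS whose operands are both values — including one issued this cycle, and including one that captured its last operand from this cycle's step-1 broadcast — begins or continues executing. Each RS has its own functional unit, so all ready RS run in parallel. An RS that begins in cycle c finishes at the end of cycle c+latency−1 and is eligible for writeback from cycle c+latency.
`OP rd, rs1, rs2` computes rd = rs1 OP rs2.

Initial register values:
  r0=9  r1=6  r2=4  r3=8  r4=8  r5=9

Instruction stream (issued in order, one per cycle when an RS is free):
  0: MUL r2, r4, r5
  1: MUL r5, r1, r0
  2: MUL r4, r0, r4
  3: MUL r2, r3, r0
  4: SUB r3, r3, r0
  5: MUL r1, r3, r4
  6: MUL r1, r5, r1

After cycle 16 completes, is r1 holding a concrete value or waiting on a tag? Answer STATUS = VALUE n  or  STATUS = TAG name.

STATUS = TAG Mul2

c1: issue MUL r2<-Mul1 | r0:9,r1:6,r2:Mul1,r3:8,r4:8,r5:9
c2: issue MUL r5<-Mul2 | r0:9,r1:6,r2:Mul1,r3:8,r4:8,r5:Mul2
c3: stall | r0:9,r1:6,r2:Mul1,r3:8,r4:8,r5:Mul2
c4: stall | r0:9,r1:6,r2:Mul1,r3:8,r4:8,r5:Mul2
c5: stall | r0:9,r1:6,r2:Mul1,r3:8,r4:8,r5:Mul2
c6: CDB Mul1=72; issue MUL r4<-Mul1 | r0:9,r1:6,r2:72,r3:8,r4:Mul1,r5:Mul2
c7: CDB Mul2=54; issue MUL r2<-Mul2 | r0:9,r1:6,r2:Mul2,r3:8,r4:Mul1,r5:54
c8: issue SUB r3<-Add1 | r0:9,r1:6,r2:Mul2,r3:Add1,r4:Mul1,r5:54
c9: stall | r0:9,r1:6,r2:Mul2,r3:Add1,r4:Mul1,r5:54
c10: CDB Add1=-1; stall | r0:9,r1:6,r2:Mul2,r3:-1,r4:Mul1,r5:54
c11: CDB Mul1=72; issue MUL r1<-Mul1 | r0:9,r1:Mul1,r2:Mul2,r3:-1,r4:72,r5:54
c12: CDB Mul2=72; issue MUL r1<-Mul2 | r0:9,r1:Mul2,r2:72,r3:-1,r4:72,r5:54
c13: - | r0:9,r1:Mul2,r2:72,r3:-1,r4:72,r5:54
c14: - | r0:9,r1:Mul2,r2:72,r3:-1,r4:72,r5:54
c15: - | r0:9,r1:Mul2,r2:72,r3:-1,r4:72,r5:54
c16: CDB Mul1=-72 | r0:9,r1:Mul2,r2:72,r3:-1,r4:72,r5:54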